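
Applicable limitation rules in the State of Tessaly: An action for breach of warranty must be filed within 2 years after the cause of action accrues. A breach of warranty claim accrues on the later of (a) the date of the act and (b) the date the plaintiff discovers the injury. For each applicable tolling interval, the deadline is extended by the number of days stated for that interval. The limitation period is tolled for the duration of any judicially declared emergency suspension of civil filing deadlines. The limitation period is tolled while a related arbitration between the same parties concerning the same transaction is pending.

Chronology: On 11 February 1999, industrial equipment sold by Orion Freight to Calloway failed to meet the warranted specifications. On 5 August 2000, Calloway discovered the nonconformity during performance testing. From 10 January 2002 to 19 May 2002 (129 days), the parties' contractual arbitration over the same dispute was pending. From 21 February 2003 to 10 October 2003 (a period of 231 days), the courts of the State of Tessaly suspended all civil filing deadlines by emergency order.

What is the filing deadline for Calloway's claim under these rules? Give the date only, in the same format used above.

12 December 2002

Taking the later of the act (11 February 1999) and discovery (5 August 2000), the claim accrued on 5 August 2000.
Adding the 2 years base period to 5 August 2000 gives a deadline of 5 August 2002, before any tolling.
Because the pending related arbitration ran from 10 January 2002 to 19 May 2002, the deadline is extended by 129 days to 12 December 2002.
By the time the emergency suspension of filing deadlines began on 21 February 2003, the limitation period had already expired on 12 December 2002; that interval cannot revive it.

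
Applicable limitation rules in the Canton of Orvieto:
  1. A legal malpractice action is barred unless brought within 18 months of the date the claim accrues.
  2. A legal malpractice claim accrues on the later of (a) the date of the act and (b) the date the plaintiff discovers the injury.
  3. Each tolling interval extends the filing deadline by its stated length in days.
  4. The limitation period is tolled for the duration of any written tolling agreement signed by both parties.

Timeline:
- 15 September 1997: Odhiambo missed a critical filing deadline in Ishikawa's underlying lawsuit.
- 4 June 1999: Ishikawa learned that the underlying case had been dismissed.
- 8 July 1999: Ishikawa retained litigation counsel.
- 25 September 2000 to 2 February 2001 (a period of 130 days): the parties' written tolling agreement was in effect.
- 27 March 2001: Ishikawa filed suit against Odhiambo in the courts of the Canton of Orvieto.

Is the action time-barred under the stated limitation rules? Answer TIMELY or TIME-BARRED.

TIMELY

Because discovery on 4 June 1999 post-dates the 15 September 1997 act, accrual under the later-of rule falls on 4 June 1999.
The untolled deadline — 18 months after 4 June 1999 — is 4 December 2000.
Because the written tolling agreement ran from 25 September 2000 to 2 February 2001, the deadline is extended by 130 days to 13 April 2001.
None of the other events listed affects the running of the period under the stated rules.
Filing on 27 March 2001 beat the 13 April 2001 deadline — the action is timely.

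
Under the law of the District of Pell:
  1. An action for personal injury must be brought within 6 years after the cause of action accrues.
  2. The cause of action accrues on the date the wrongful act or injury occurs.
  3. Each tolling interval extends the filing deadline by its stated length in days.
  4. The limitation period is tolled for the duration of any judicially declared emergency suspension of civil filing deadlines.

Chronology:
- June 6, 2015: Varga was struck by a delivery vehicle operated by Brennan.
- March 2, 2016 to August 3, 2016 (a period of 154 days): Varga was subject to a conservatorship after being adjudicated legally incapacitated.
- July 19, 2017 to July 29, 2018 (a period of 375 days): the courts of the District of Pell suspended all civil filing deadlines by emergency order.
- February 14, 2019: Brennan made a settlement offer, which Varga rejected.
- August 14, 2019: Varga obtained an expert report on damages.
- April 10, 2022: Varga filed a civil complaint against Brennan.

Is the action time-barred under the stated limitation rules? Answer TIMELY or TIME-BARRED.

TIMELY

The limitation period began to run on June 6, 2015.
The untolled deadline — 6 years after June 6, 2015 — is June 6, 2021.
The period was tolled for 375 days by the emergency suspension of filing deadlines (July 19, 2017 to July 29, 2018), pushing the deadline to June 16, 2022.
No stated provision tolls the period for the plaintiff's incapacity, so the interval from March 2, 2016 to August 3, 2016 has no effect on the deadline.
The other events in the timeline have no effect on the limitation period under the stated rules.
Varga filed on April 10, 2022, before the June 16, 2022 deadline, so the action is timely.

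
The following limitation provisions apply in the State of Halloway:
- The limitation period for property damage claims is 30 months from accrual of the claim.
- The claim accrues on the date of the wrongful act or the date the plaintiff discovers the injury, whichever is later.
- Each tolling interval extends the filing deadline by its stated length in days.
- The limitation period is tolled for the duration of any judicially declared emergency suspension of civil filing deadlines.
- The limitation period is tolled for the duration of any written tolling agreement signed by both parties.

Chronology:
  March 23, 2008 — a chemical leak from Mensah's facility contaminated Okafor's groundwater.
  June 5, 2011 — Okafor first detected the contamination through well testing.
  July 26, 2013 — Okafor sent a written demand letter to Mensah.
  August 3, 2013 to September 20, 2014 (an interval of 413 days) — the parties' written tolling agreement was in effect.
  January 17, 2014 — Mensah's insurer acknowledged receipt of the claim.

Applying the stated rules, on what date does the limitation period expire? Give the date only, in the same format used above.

Because discovery on June 5, 2011 post-dates the March 23, 2008 act, accrual under the later-of rule falls on June 5, 2011.
Adding the 30 months base period to June 5, 2011 gives a deadline of December 5, 2013, before any tolling.
Because the written tolling agreement ran from August 3, 2013 to September 20, 2014, the deadline is extended by 413 days to January 22, 2015.
Nothing else in the chronology tolls or restarts the period.

January 22, 2015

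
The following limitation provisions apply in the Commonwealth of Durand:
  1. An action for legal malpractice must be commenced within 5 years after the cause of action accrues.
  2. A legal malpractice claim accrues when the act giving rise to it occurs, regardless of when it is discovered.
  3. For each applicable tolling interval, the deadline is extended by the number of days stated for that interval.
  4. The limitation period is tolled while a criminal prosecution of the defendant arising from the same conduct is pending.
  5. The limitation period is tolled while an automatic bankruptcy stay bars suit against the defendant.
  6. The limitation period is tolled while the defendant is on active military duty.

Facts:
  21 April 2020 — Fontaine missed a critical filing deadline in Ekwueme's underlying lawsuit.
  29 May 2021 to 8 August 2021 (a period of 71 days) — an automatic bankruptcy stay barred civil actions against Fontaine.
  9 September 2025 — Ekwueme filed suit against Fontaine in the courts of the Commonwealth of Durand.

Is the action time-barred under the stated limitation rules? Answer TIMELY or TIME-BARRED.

The limitation period began to run on 21 April 2020.
5 years from 21 April 2020 is 21 April 2025.
The automatic bankruptcy stay from 29 May 2021 to 8 August 2021 tolled the period for 71 days, extending the deadline to 1 July 2025.
Ekwueme filed on 9 September 2025, after the 1 July 2025 deadline, so the action is time-barred.

TIME-BARRED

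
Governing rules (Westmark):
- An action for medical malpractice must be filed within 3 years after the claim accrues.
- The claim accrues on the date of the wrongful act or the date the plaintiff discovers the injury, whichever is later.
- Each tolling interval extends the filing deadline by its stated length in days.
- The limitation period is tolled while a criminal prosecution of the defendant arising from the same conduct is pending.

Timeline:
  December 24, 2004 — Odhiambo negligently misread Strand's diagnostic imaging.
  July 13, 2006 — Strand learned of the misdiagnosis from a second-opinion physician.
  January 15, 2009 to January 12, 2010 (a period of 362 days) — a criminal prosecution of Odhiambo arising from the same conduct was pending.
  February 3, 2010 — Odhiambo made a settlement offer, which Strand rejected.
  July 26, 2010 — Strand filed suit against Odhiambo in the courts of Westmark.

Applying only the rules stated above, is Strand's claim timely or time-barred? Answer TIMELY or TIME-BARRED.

Taking the later of the act (December 24, 2004) and discovery (July 13, 2006), the claim accrued on July 13, 2006.
The untolled deadline — 3 years after July 13, 2006 — is July 13, 2009.
Because the pending criminal prosecution ran from January 15, 2009 to January 12, 2010, the deadline is extended by 362 days to July 10, 2010.
Nothing else in the chronology tolls or restarts the period.
Strand filed on July 26, 2010, after the July 10, 2010 deadline, so the action is time-barred.

TIME-BARRED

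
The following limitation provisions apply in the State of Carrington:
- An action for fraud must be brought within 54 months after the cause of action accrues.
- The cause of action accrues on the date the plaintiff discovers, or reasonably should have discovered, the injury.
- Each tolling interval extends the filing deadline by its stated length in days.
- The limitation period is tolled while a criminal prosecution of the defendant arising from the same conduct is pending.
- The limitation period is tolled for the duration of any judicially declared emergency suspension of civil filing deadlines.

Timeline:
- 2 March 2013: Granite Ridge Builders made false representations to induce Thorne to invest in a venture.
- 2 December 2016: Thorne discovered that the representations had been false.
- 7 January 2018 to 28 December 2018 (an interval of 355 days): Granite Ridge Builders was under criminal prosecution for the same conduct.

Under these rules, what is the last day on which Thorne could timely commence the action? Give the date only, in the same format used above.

The claim did not accrue until Thorne discovered the injury on 2 December 2016; the 2 March 2013 act date does not start the clock under the stated rule.
Adding the 54 months base period to 2 December 2016 gives a deadline of 2 June 2021, before any tolling.
Because the pending criminal prosecution ran from 7 January 2018 to 28 December 2018, the deadline is extended by 355 days to 23 May 2022.

23 May 2022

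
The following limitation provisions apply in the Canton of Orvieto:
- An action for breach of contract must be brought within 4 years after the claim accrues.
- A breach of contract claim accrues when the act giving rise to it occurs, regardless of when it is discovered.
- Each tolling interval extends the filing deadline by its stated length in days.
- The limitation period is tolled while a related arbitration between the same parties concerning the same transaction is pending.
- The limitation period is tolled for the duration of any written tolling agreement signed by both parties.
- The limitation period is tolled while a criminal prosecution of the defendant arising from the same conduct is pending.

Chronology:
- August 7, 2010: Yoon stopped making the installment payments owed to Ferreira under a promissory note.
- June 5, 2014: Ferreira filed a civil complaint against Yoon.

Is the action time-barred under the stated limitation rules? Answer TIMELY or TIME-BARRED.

TIMELY

The limitation period began to run on August 7, 2010.
Adding the 4 years base period to August 7, 2010 gives a deadline of August 7, 2014, before any tolling.
Filing on June 5, 2014 beat the August 7, 2014 deadline — the action is timely.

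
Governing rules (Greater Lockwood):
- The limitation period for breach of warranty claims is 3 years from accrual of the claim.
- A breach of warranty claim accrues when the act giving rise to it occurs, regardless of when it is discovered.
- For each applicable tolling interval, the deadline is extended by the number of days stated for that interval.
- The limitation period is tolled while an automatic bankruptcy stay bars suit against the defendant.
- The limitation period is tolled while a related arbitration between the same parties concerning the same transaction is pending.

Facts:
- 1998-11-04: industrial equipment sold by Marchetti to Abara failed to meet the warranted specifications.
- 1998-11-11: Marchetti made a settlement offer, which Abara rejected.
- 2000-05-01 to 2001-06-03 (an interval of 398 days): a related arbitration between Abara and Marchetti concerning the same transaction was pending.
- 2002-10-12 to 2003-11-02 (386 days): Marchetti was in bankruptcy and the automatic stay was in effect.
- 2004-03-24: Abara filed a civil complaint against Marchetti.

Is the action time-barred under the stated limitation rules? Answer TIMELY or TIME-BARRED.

The claim accrued on 1998-11-04, when the wrongful act occurred.
Adding the 3 years base period to 1998-11-04 gives a deadline of 2001-11-04, before any tolling.
Because the pending related arbitration ran from 2000-05-01 to 2001-06-03, the deadline is extended by 398 days to 2002-12-07.
The period was tolled for 386 days by the automatic bankruptcy stay (2002-10-12 to 2003-11-02), pushing the deadline to 2003-12-28.
The other events in the timeline have no effect on the limitation period under the stated rules.
The 2004-03-24 filing falls after the 2003-12-28 deadline; the claim is time-barred.

TIME-BARRED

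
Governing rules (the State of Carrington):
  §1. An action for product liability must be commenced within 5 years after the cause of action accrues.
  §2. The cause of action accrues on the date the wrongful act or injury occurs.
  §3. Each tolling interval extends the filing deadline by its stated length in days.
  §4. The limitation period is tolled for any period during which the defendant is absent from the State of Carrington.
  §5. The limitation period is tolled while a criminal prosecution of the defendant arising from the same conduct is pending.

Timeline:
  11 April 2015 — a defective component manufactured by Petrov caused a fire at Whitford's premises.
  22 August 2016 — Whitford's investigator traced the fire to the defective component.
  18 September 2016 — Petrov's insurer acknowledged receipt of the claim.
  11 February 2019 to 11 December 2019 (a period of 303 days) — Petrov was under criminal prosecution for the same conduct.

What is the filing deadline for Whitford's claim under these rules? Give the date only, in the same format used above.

8 February 2021

Because the rule ties accrual to occurrence, the claim accrued on 11 April 2015, not on the 22 August 2016 discovery date.
The untolled deadline — 5 years after 11 April 2015 — is 11 April 2020.
The pending criminal prosecution from 11 February 2019 to 11 December 2019 tolled the period for 303 days, extending the deadline to 8 February 2021.
None of the other events listed affects the running of the period under the stated rules.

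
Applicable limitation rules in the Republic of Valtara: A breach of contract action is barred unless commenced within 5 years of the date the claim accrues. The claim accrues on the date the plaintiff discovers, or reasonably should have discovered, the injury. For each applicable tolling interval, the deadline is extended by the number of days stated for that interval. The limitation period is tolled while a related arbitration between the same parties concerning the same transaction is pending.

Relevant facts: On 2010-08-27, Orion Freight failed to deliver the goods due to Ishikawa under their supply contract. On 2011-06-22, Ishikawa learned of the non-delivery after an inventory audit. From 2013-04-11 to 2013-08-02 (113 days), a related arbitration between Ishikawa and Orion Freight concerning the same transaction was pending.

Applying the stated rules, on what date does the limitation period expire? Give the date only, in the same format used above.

Under the discovery rule, the claim accrued on 2011-06-22, when Ishikawa discovered the injury — not on the 2010-08-27 date of the underlying act.
5 years from 2011-06-22 is 2016-06-22.
The pending related arbitration from 2013-04-11 to 2013-08-02 tolled the period for 113 days, extending the deadline to 2016-10-13.

2016-10-13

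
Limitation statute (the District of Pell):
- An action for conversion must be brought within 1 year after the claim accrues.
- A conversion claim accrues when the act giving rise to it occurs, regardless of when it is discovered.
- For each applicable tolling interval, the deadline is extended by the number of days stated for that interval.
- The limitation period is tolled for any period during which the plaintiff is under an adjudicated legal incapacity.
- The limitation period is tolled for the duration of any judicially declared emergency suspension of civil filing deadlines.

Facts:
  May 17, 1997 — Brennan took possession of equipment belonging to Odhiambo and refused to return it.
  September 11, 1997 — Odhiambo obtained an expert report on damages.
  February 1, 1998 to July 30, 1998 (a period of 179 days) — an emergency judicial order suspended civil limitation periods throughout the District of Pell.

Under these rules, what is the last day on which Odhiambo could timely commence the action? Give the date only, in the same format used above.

The claim accrued on May 17, 1997, when the wrongful act occurred.
1 year from May 17, 1997 is May 17, 1998.
The emergency suspension of filing deadlines from February 1, 1998 to July 30, 1998 tolled the period for 179 days, extending the deadline to November 12, 1998.
The other events in the timeline have no effect on the limitation period under the stated rules.

November 12, 1998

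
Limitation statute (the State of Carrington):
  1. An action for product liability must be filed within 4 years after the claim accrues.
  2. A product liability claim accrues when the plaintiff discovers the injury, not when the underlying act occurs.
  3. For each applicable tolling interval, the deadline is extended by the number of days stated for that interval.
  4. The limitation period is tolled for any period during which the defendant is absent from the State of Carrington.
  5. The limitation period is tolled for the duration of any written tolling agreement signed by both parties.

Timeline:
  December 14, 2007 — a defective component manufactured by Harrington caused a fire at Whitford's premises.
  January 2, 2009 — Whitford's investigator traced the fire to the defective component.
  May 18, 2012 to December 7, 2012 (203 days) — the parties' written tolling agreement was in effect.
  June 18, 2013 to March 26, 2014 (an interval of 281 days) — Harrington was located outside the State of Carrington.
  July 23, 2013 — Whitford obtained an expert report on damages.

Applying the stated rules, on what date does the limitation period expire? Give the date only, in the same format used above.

May 1, 2014

Accrual is tied to discovery, so the period began on January 2, 2009 rather than on December 14, 2007 when the act occurred.
Adding the 4 years base period to January 2, 2009 gives a deadline of January 2, 2013, before any tolling.
The written tolling agreement from May 18, 2012 to December 7, 2012 tolled the period for 203 days, extending the deadline to July 24, 2013.
The defendant's absence from the jurisdiction from June 18, 2013 to March 26, 2014 tolled the period for 281 days, extending the deadline to May 1, 2014.
Nothing else in the chronology tolls or restarts the period.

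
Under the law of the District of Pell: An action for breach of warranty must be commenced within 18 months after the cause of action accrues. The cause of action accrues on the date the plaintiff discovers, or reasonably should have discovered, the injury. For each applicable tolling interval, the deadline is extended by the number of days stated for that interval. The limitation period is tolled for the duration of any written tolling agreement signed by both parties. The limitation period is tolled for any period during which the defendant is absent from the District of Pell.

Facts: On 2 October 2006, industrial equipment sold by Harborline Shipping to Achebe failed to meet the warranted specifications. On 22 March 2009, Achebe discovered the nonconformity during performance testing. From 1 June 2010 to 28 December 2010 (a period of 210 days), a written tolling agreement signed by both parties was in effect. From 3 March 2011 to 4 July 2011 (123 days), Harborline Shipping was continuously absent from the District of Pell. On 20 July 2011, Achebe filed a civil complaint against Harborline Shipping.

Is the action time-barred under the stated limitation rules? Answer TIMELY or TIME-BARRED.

The claim did not accrue until Achebe discovered the injury on 22 March 2009; the 2 October 2006 act date does not start the clock under the stated rule.
The untolled deadline — 18 months after 22 March 2009 — is 22 September 2010.
The written tolling agreement from 1 June 2010 to 28 December 2010 tolled the period for 210 days, extending the deadline to 20 April 2011.
The defendant's absence from the jurisdiction from 3 March 2011 to 4 July 2011 tolled the period for 123 days, extending the deadline to 21 August 2011.
Filing on 20 July 2011 beat the 21 August 2011 deadline — the action is timely.

TIMELY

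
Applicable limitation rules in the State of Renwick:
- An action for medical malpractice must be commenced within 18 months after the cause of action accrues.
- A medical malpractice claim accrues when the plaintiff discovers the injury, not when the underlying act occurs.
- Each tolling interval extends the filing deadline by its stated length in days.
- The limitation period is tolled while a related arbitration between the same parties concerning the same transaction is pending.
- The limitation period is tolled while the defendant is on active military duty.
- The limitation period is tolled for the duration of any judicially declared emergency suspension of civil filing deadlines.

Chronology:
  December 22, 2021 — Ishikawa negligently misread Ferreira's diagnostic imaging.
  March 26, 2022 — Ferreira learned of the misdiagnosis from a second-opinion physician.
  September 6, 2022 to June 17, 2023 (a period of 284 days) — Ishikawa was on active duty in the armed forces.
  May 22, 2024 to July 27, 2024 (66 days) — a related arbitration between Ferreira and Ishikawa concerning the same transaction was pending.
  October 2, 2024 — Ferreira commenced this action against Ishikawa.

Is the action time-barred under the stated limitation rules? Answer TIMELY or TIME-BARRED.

TIME-BARRED

Accrual is tied to discovery, so the period began on March 26, 2022 rather than on December 22, 2021 when the act occurred.
Adding the 18 months base period to March 26, 2022 gives a deadline of September 26, 2023, before any tolling.
The period was tolled for 284 days by the defendant's active military service (September 6, 2022 to June 17, 2023), pushing the deadline to July 6, 2024.
The period was tolled for 66 days by the pending related arbitration (May 22, 2024 to July 27, 2024), pushing the deadline to September 10, 2024.
Filing on October 2, 2024 missed the September 10, 2024 deadline — the action is time-barred.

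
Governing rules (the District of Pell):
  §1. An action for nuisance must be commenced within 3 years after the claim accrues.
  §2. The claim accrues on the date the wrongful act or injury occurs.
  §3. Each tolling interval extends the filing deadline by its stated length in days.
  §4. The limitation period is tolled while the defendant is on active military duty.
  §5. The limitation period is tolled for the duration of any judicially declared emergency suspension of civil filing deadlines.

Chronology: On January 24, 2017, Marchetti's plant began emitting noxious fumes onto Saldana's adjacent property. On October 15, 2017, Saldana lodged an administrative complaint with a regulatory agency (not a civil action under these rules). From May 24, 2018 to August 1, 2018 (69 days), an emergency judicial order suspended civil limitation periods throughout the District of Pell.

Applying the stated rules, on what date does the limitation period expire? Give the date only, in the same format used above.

The claim accrued on January 24, 2017, when the wrongful act occurred.
Adding the 3 years base period to January 24, 2017 gives a deadline of January 24, 2020, before any tolling.
The emergency suspension of filing deadlines from May 24, 2018 to August 1, 2018 tolled the period for 69 days, extending the deadline to April 2, 2020.
Nothing else in the chronology tolls or restarts the period.

April 2, 2020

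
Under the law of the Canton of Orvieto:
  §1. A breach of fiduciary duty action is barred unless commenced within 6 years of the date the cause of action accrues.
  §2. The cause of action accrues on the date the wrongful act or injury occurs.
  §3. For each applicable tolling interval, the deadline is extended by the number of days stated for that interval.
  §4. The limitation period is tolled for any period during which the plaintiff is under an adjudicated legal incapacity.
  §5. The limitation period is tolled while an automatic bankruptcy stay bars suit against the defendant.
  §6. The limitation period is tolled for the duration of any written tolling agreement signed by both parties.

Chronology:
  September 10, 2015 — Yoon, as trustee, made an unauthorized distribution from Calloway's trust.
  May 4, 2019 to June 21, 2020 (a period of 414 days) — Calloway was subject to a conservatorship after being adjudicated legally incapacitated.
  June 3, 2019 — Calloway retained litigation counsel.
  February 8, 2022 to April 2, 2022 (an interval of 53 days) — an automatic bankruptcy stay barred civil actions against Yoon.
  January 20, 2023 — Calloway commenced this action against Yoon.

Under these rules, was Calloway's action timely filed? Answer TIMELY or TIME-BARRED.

TIME-BARRED

The limitation period began to run on September 10, 2015.
Adding the 6 years base period to September 10, 2015 gives a deadline of September 10, 2021, before any tolling.
The period was tolled for 414 days by the plaintiff's legal incapacity (May 4, 2019 to June 21, 2020), pushing the deadline to October 29, 2022.
The period was tolled for 53 days by the automatic bankruptcy stay (February 8, 2022 to April 2, 2022), pushing the deadline to December 21, 2022.
The other events in the timeline have no effect on the limitation period under the stated rules.
Calloway filed on January 20, 2023, after the December 21, 2022 deadline, so the action is time-barred.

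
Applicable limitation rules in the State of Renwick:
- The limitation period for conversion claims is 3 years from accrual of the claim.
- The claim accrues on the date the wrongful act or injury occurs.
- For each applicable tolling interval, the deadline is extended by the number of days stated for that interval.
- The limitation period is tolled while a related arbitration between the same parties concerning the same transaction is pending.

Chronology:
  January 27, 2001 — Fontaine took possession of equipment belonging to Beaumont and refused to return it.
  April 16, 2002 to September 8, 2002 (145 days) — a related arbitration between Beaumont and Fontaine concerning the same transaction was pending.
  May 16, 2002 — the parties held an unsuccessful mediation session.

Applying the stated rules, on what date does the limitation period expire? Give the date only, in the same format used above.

The claim accrued on January 27, 2001, the date of the act.
The untolled deadline — 3 years after January 27, 2001 — is January 27, 2004.
Because the pending related arbitration ran from April 16, 2002 to September 8, 2002, the deadline is extended by 145 days to June 20, 2004.
The other events in the timeline have no effect on the limitation period under the stated rules.

June 20, 2004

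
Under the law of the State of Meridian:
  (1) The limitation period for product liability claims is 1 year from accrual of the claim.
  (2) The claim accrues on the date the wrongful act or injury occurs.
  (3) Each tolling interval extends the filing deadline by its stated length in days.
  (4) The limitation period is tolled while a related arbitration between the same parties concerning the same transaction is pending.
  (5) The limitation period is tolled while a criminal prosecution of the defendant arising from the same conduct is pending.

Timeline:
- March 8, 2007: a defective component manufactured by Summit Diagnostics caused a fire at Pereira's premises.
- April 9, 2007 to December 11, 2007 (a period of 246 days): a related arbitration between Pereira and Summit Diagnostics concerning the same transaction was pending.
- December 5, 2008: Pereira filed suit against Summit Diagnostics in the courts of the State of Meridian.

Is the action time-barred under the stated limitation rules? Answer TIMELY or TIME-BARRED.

The limitation period began to run on March 8, 2007.
1 year from March 8, 2007 is March 8, 2008.
Because the pending related arbitration ran from April 9, 2007 to December 11, 2007, the deadline is extended by 246 days to November 9, 2008.
The December 5, 2008 filing falls after the November 9, 2008 deadline; the claim is time-barred.

TIME-BARRED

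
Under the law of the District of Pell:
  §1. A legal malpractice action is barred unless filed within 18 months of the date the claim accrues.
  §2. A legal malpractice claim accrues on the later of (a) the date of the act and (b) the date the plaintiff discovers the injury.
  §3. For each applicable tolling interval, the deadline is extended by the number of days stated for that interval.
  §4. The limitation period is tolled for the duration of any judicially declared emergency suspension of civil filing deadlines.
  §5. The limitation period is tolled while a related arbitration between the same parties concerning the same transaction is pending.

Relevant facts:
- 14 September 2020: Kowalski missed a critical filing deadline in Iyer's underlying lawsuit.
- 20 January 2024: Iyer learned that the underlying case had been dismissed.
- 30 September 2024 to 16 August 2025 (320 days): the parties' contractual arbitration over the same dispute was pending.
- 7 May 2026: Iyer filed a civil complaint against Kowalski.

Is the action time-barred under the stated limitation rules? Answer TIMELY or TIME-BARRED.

TIMELY

The claim accrued on 20 January 2024 — the later of the 14 September 2020 act and the 20 January 2024 discovery.
18 months from 20 January 2024 is 20 July 2025.
The period was tolled for 320 days by the pending related arbitration (30 September 2024 to 16 August 2025), pushing the deadline to 5 June 2026.
Iyer filed on 7 May 2026, before the 5 June 2026 deadline, so the action is timely.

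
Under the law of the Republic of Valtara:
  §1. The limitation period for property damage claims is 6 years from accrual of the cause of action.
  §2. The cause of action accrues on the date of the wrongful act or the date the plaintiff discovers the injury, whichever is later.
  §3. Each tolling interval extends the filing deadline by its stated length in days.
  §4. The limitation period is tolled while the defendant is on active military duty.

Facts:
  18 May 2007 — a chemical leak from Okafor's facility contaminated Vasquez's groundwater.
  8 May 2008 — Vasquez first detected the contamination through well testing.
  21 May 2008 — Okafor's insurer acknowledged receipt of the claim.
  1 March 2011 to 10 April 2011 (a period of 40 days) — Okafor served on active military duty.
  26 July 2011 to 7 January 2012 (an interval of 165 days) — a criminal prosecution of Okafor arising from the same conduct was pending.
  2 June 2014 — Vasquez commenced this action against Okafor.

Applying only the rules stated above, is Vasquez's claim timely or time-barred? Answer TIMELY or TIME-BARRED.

TIMELY

Because discovery on 8 May 2008 post-dates the 18 May 2007 act, accrual under the later-of rule falls on 8 May 2008.
Adding the 6 years base period to 8 May 2008 gives a deadline of 8 May 2014, before any tolling.
Because the defendant's active military service ran from 1 March 2011 to 10 April 2011, the deadline is extended by 40 days to 17 June 2014.
Although a criminal prosecution ran from 26 July 2011 to 7 January 2012, the stated rules do not make that a tolling event, so it is disregarded.
None of the other events listed affects the running of the period under the stated rules.
Filing on 2 June 2014 beat the 17 June 2014 deadline — the action is timely.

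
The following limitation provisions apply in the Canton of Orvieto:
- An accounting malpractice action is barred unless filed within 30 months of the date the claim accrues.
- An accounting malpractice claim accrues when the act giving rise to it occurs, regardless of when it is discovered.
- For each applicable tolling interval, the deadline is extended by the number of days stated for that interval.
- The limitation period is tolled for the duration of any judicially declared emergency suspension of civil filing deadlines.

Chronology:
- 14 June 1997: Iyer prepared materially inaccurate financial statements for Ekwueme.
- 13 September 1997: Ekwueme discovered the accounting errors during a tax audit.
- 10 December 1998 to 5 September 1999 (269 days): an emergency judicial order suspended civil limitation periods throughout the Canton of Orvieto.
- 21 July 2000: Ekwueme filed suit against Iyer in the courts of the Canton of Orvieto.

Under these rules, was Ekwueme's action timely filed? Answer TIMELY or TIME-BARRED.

TIMELY

The claim accrued on 14 June 1997, when the wrongful act occurred; under the stated occurrence rule the 13 September 1997 discovery does not delay accrual.
Adding the 30 months base period to 14 June 1997 gives a deadline of 14 December 1999, before any tolling.
Because the emergency suspension of filing deadlines ran from 10 December 1998 to 5 September 1999, the deadline is extended by 269 days to 8 September 2000.
The 21 July 2000 filing precedes the 8 September 2000 deadline; the claim is timely.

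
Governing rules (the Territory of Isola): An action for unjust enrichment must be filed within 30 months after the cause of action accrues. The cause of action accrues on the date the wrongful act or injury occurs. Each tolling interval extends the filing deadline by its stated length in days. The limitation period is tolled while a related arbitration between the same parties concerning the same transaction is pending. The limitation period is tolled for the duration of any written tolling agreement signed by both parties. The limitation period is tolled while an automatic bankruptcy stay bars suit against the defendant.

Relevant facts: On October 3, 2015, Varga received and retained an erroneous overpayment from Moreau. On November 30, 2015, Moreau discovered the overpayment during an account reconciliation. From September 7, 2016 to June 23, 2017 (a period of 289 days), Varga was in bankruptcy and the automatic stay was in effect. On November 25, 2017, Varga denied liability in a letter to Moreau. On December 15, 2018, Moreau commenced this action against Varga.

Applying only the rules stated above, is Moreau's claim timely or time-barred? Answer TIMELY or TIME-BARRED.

TIMELY

Accrual is governed by the date of the act, so the period began to run on October 3, 2015; the later discovery on November 30, 2015 is irrelevant under the stated rule.
30 months from October 3, 2015 is April 3, 2018.
The automatic bankruptcy stay from September 7, 2016 to June 23, 2017 tolled the period for 289 days, extending the deadline to January 17, 2019.
Nothing else in the chronology tolls or restarts the period.
The December 15, 2018 filing precedes the January 17, 2019 deadline; the claim is timely.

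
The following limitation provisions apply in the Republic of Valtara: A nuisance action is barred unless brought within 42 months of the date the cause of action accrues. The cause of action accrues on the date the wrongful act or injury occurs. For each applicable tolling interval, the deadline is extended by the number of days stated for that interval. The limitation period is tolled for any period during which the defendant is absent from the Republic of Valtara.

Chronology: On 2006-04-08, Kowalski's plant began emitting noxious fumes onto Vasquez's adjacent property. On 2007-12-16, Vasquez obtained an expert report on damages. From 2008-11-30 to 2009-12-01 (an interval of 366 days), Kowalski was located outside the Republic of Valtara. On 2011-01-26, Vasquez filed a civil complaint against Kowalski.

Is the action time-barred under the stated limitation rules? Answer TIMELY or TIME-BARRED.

TIME-BARRED

The cause of action accrued on 2006-04-08, the date of the act.
Adding the 42 months base period to 2006-04-08 gives a deadline of 2009-10-08, before any tolling.
The period was tolled for 366 days by the defendant's absence from the jurisdiction (2008-11-30 to 2009-12-01), pushing the deadline to 2010-10-09.
The other events in the timeline have no effect on the limitation period under the stated rules.
The 2011-01-26 filing falls after the 2010-10-09 deadline; the claim is time-barred.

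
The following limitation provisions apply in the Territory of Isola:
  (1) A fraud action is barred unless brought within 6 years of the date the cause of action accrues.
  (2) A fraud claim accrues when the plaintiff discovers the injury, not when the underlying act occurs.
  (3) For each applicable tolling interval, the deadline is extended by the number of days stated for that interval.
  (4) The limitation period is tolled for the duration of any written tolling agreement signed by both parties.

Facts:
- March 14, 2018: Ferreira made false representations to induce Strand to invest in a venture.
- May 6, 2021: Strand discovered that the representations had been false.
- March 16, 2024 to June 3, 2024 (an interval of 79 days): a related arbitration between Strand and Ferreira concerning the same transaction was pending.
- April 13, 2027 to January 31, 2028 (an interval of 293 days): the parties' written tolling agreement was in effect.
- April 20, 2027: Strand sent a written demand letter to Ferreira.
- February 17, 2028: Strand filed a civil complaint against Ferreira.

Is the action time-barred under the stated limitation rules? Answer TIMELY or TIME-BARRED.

TIMELY

Accrual is tied to discovery, so the period began on May 6, 2021 rather than on March 14, 2018 when the act occurred.
Adding the 6 years base period to May 6, 2021 gives a deadline of May 6, 2027, before any tolling.
The written tolling agreement from April 13, 2027 to January 31, 2028 tolled the period for 293 days, extending the deadline to February 23, 2028.
The pending related arbitration from March 16, 2024 to June 3, 2024 does not toll the period, because no stated rule makes a pending arbitration a tolling event.
Nothing else in the chronology tolls or restarts the period.
Strand filed on February 17, 2028, before the February 23, 2028 deadline, so the action is timely.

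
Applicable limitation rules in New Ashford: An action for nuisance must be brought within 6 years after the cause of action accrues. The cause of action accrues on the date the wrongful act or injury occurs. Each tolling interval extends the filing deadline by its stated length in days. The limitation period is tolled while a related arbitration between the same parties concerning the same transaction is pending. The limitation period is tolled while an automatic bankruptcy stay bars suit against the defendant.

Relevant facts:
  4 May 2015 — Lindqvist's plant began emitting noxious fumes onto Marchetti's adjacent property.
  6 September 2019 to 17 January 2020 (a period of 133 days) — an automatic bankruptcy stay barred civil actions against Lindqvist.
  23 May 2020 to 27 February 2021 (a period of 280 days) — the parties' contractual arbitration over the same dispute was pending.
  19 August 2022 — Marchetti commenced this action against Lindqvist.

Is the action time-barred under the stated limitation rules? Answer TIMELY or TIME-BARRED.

The limitation period began to run on 4 May 2015.
6 years from 4 May 2015 is 4 May 2021.
The automatic bankruptcy stay from 6 September 2019 to 17 January 2020 tolled the period for 133 days, extending the deadline to 14 September 2021.
Because the pending related arbitration ran from 23 May 2020 to 27 February 2021, the deadline is extended by 280 days to 21 June 2022.
Marchetti filed on 19 August 2022, after the 21 June 2022 deadline, so the action is time-barred.

TIME-BARRED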